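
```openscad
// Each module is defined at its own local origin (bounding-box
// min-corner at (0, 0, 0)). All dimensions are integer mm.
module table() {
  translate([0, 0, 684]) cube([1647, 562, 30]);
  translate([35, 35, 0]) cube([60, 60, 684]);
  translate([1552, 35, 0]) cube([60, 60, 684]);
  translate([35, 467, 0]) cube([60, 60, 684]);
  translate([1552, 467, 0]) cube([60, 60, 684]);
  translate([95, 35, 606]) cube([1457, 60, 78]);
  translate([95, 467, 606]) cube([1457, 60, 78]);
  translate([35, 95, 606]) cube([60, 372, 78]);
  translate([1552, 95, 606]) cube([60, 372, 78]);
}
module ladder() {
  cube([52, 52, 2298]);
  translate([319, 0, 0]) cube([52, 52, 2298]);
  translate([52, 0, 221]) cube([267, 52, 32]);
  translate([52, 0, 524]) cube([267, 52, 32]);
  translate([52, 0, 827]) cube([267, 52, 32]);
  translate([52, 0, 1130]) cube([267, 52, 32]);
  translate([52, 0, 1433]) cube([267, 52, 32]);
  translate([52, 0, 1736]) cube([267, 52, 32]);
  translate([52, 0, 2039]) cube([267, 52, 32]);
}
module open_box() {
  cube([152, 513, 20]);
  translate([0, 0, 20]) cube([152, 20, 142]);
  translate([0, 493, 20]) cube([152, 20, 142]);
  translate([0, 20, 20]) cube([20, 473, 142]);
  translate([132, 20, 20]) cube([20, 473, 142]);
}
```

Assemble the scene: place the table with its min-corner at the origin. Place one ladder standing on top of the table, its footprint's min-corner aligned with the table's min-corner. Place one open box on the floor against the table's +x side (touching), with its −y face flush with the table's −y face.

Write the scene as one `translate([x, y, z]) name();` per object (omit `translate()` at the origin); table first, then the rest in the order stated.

table();
translate([0, 0, 714]) ladder();
translate([1647, 0, 0]) open_box();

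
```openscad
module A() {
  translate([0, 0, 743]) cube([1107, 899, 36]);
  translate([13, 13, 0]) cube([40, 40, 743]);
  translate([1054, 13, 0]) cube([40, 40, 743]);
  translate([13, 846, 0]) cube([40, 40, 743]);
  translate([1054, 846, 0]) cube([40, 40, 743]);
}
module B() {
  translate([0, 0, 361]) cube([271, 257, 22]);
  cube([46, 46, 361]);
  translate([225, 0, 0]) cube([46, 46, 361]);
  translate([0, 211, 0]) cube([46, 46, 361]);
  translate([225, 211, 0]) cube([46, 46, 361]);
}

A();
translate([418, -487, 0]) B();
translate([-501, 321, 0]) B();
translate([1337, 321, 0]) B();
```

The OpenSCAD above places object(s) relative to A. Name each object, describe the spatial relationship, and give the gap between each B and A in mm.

Each stool's nearest face is 230 mm from the table's bounding box.

A is a table. B is a stool. Three stools sit around the table at the −y, −x, +x sides. The gap between each stool and the table is 230 mm.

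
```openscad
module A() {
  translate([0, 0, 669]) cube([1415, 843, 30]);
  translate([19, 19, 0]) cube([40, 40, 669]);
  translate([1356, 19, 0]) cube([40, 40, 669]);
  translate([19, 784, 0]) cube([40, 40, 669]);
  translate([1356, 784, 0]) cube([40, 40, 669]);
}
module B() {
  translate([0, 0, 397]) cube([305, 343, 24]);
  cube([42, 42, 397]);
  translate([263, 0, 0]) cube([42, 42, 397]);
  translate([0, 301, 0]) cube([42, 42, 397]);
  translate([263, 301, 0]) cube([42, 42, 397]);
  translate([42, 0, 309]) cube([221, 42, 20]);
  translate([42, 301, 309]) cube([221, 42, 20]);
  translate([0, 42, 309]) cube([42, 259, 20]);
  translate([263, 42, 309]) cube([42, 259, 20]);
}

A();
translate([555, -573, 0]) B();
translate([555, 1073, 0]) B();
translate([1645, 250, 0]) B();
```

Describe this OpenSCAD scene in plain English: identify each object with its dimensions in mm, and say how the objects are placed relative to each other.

A is a rectangular dining table. The top is 1415×843×30 mm with its upper surface at z = 699 mm. It stands on four 40×40 mm square legs, each inset 19 mm from the nearest pair of top edges, running from the floor to the underside of the top.

B is a four-legged stool. The seat is 305×343 mm, 24 mm thick, top at z = 421 mm. It stands on four square legs, each 42×42 mm in cross-section, from z = 0 to the seat underside, each flush with a corner of the seat. Four stretchers, 42 mm wide and 20 mm tall, connect adjacent legs with their undersides at z = 309 mm, each running between the inner faces of the legs it joins and aligned with the legs' outer faces on the other axis.

Three stools sit around the table at the −y, +y, +x sides.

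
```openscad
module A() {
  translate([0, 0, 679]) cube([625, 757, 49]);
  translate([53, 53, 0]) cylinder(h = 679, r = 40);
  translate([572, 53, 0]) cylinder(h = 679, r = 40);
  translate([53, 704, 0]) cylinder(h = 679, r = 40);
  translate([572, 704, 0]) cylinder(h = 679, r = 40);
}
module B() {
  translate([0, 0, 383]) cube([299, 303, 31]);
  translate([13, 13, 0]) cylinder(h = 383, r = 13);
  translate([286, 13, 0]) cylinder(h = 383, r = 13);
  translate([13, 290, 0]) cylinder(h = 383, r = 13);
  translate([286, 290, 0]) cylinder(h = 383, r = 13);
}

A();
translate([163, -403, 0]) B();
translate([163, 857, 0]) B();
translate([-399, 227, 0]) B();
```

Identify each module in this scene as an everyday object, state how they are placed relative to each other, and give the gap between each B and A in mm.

A is a table. B is a stool. Three stools sit around the table at the −y, +y, −x sides. The gap between each stool and the table is 100 mm.

Each stool's nearest face is 100 mm from the table's bounding box.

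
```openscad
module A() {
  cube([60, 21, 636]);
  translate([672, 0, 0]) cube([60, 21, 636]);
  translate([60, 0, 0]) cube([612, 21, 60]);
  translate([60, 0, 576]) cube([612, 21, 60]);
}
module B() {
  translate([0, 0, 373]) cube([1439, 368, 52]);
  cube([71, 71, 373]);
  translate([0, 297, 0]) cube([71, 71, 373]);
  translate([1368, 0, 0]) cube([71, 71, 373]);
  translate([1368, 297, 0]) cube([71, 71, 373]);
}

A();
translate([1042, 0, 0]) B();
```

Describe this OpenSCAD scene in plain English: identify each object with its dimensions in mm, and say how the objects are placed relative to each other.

A is a rectangular picture frame lying in the x–z plane (depth along y). The opening is 612 mm wide (x) by 516 mm tall (z), surrounded by a border 60 mm wide on all four sides. The frame is 21 mm deep and is made of two full-height vertical stiles with two horizontal rails fitted between them.

B is a long wooden bench with a 1439 mm (x) × 368 mm (y) seat, 52 mm thick, its top surface 425 mm above the floor. Four 71 mm square legs at the seat corners, flush with the edges, run from z = 0 to the seat underside.

The bench is on the floor beside the picture frame on its +x side.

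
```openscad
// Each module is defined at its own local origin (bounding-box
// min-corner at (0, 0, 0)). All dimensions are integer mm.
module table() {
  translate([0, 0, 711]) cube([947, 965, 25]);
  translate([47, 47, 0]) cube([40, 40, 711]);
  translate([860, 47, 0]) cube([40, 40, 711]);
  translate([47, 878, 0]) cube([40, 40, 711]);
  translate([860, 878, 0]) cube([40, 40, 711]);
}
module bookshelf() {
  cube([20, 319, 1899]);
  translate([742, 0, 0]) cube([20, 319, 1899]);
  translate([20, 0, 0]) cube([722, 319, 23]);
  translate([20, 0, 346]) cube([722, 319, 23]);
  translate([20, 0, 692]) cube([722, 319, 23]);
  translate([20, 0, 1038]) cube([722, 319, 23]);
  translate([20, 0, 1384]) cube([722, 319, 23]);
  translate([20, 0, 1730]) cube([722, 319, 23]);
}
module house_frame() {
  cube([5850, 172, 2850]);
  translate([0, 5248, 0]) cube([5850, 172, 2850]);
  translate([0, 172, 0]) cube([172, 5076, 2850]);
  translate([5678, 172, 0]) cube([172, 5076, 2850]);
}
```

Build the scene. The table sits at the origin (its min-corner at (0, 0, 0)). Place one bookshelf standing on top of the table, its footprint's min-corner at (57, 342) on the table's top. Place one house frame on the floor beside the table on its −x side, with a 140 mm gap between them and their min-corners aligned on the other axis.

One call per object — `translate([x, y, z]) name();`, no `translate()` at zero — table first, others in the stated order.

table();
translate([57, 342, 736]) bookshelf();
translate([-5990, 0, 0]) house_frame();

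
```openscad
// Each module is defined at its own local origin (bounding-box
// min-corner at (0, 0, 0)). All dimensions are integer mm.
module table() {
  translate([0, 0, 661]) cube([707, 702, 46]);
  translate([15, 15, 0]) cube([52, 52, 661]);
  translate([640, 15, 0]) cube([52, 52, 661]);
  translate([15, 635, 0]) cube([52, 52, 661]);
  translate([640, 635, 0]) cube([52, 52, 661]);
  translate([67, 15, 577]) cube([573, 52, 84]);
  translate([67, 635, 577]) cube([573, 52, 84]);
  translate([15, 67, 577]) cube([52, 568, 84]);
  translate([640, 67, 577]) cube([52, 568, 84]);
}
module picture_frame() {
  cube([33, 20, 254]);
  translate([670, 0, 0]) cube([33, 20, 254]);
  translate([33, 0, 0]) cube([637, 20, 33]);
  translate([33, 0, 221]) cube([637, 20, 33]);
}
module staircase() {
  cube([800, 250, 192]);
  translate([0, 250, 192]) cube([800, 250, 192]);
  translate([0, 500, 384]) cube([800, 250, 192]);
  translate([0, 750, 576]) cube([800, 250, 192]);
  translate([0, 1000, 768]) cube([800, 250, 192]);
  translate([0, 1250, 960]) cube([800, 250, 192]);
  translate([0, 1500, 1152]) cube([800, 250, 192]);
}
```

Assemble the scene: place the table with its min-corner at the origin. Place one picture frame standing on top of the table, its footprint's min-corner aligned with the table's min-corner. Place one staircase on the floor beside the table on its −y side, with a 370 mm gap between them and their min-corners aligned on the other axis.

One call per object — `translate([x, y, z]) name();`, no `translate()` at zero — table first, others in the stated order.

table();
translate([0, 0, 707]) picture_frame();
translate([0, -2120, 0]) staircase();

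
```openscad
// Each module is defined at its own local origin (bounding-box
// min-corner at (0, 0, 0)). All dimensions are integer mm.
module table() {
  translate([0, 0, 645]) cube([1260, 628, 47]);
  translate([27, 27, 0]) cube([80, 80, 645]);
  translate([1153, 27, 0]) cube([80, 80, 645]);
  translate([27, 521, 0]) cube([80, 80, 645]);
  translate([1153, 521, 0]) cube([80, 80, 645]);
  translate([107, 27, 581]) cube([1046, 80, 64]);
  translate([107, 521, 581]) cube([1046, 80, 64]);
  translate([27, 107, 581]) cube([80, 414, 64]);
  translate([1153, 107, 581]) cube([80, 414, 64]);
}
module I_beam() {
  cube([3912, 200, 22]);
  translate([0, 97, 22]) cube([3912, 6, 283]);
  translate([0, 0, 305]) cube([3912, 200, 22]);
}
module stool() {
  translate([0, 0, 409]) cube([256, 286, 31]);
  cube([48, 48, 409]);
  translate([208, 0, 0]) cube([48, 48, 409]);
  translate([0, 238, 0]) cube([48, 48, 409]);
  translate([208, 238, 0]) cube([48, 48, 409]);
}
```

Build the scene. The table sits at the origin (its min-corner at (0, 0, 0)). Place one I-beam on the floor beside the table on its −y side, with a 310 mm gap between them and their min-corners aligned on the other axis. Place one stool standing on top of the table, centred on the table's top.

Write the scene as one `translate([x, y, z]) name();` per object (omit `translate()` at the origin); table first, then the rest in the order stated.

table();
translate([0, -510, 0]) I_beam();
translate([502, 171, 692]) stool();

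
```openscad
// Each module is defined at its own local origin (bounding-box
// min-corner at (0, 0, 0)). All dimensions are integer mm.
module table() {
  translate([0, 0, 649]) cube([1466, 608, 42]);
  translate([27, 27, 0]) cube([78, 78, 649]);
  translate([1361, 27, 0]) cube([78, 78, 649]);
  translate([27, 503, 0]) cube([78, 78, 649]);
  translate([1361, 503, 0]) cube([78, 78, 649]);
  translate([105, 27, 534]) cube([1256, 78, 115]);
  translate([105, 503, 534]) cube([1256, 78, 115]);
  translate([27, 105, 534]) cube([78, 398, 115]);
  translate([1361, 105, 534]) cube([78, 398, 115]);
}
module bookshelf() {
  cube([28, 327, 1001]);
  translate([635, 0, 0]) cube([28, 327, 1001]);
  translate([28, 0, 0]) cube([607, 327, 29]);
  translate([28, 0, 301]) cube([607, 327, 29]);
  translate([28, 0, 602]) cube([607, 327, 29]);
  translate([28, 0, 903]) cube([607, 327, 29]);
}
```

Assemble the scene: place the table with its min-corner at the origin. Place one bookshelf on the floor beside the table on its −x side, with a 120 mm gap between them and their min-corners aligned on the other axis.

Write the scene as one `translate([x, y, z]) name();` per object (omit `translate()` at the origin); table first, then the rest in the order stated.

table();
translate([-783, 0, 0]) bookshelf();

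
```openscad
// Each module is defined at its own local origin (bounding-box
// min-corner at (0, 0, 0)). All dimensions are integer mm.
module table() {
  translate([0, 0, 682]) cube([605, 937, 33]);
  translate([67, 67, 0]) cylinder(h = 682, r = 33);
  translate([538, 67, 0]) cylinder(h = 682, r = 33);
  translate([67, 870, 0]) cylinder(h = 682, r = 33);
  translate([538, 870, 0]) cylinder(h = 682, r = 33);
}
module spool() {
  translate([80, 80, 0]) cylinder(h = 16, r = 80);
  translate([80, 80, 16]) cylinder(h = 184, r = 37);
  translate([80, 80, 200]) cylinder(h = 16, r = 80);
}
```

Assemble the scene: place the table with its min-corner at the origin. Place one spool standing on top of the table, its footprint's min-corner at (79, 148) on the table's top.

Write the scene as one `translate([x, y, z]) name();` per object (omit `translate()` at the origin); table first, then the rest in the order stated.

table();
translate([79, 148, 715]) spool();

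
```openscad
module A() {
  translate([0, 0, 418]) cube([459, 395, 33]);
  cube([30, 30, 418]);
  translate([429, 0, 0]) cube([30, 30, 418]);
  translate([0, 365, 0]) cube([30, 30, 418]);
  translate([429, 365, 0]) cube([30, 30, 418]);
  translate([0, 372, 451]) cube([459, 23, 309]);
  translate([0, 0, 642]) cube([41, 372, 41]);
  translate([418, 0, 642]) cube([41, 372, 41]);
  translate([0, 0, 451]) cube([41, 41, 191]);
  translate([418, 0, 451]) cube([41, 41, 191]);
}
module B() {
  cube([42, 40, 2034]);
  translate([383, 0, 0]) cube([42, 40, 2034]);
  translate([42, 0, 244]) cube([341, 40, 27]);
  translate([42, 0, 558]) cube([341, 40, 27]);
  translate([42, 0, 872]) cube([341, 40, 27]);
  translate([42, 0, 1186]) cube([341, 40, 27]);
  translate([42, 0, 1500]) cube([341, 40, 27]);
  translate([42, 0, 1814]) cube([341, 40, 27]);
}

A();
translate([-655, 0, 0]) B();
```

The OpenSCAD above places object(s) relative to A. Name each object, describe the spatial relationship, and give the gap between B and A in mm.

The ladder's nearest face is 230 mm from the chair's −x face.

A is a chair. B is a ladder. The ladder is on the floor beside the chair on its −x side. The gap between the ladder and the chair is 230 mm.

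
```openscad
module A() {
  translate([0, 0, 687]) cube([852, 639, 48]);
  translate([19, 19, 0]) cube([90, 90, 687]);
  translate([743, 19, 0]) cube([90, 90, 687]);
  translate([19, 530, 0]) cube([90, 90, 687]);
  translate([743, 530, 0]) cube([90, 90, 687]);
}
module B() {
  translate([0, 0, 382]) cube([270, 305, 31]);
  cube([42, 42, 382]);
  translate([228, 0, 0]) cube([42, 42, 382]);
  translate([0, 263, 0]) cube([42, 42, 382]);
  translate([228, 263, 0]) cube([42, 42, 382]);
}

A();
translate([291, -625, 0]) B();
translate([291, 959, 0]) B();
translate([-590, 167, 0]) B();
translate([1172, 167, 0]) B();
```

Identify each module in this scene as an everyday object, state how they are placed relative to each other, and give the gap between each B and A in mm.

Each stool's nearest face is 320 mm from the table's bounding box.

A is a table. B is a stool. Four stools sit around the table at the −y, +y, −x, +x sides. The gap between each stool and the table is 320 mm.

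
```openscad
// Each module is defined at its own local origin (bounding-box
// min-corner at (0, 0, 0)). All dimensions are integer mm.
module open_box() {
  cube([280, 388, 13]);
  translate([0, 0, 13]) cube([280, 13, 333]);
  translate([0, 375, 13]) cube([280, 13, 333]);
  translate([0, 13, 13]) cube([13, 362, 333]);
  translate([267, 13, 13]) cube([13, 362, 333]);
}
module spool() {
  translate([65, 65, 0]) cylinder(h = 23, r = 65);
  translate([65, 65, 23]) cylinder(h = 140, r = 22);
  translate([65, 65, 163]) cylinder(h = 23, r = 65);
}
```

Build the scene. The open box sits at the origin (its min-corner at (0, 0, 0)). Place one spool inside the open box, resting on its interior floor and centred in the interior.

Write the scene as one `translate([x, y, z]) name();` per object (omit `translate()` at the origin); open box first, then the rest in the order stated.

open_box();
translate([75, 129, 13]) spool();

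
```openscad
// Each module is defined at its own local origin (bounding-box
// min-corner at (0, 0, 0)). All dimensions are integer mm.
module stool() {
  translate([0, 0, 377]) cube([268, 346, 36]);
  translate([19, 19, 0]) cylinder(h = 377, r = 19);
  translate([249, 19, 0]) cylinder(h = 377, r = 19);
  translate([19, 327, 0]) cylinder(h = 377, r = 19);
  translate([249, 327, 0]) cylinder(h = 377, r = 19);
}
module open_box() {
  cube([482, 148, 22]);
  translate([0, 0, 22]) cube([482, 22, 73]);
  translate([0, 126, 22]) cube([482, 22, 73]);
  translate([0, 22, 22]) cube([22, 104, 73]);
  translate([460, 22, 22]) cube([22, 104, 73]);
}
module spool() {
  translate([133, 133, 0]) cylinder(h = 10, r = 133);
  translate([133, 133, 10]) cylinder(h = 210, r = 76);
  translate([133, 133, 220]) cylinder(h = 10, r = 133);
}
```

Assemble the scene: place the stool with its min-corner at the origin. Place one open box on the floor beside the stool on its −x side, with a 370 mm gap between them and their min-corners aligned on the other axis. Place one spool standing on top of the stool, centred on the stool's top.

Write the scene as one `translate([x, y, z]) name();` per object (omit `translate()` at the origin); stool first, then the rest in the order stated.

stool();
translate([-852, 0, 0]) open_box();
translate([1, 40, 413]) spool();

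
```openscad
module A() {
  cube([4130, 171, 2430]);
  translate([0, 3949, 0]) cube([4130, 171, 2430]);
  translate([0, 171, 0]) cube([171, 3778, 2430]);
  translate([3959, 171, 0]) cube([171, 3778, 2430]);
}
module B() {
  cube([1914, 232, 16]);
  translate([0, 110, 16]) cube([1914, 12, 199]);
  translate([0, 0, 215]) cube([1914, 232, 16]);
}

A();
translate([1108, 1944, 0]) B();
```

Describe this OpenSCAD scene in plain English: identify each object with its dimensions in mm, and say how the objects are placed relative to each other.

A is a box-shaped house frame (walls only): outside footprint 4130×4120 mm, wall height 2430 mm, wall thickness 171 mm. The two y-facing walls run the full x-width; the two x-facing walls fit between the inner faces of the y-facing walls.

B is an I-beam lying along x, 1914 mm long. Overall section height 231 mm. Two flanges 232 mm wide (y) and 16 mm thick, one on the floor and one at the top; a web 12 mm thick runs between them, centred on the flange width.

The I-beam sits inside the house frame, centred.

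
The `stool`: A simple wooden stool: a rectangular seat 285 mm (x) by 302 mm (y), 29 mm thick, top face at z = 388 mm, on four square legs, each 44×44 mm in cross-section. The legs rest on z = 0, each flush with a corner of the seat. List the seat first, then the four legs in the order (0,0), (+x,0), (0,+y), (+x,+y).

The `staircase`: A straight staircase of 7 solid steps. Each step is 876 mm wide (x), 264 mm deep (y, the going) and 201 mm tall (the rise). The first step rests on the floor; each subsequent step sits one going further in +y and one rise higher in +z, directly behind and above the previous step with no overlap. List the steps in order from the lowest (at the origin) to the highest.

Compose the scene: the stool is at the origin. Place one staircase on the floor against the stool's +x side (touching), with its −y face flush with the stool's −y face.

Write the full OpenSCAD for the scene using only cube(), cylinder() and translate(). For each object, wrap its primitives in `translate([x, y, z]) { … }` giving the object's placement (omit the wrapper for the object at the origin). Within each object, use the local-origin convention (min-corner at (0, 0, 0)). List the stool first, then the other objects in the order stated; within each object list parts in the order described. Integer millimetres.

translate([0, 0, 359]) cube([285, 302, 29]);
cube([44, 44, 359]);
translate([241, 0, 0]) cube([44, 44, 359]);
translate([0, 258, 0]) cube([44, 44, 359]);
translate([241, 258, 0]) cube([44, 44, 359]);
translate([285, 0, 0]) {
  cube([876, 264, 201]);
  translate([0, 264, 201]) cube([876, 264, 201]);
  translate([0, 528, 402]) cube([876, 264, 201]);
  translate([0, 792, 603]) cube([876, 264, 201]);
  translate([0, 1056, 804]) cube([876, 264, 201]);
  translate([0, 1320, 1005]) cube([876, 264, 201]);
  translate([0, 1584, 1206]) cube([876, 264, 201]);
}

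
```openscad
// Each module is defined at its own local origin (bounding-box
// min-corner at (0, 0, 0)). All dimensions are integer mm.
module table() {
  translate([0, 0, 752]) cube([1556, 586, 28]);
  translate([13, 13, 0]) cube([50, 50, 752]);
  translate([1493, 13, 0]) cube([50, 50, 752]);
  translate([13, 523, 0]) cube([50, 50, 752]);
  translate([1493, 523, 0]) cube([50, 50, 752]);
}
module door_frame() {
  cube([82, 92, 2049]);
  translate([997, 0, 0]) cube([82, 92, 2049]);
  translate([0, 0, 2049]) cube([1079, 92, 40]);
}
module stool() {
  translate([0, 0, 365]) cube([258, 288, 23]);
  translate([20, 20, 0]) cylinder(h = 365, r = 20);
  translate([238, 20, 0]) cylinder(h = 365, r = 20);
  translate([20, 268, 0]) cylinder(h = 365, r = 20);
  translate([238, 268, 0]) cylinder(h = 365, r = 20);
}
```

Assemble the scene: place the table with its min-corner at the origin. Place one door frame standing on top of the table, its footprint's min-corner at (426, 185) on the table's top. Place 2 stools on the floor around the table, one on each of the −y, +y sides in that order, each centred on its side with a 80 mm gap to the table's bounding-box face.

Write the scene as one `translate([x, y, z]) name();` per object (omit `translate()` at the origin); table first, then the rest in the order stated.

table();
translate([426, 185, 780]) door_frame();
translate([649, -368, 0]) stool();
translate([649, 666, 0]) stool();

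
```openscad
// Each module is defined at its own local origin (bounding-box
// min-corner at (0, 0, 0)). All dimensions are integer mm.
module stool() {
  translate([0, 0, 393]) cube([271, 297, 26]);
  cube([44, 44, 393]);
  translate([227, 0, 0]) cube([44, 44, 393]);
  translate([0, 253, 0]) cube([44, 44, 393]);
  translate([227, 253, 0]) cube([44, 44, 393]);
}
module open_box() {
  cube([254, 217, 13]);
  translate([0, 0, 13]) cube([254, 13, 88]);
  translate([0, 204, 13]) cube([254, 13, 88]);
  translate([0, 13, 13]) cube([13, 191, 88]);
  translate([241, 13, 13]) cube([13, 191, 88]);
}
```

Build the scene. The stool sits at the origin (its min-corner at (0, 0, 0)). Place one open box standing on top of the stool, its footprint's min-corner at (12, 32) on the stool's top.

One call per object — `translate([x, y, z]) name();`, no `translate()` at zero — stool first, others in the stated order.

stool();
translate([12, 32, 419]) open_box();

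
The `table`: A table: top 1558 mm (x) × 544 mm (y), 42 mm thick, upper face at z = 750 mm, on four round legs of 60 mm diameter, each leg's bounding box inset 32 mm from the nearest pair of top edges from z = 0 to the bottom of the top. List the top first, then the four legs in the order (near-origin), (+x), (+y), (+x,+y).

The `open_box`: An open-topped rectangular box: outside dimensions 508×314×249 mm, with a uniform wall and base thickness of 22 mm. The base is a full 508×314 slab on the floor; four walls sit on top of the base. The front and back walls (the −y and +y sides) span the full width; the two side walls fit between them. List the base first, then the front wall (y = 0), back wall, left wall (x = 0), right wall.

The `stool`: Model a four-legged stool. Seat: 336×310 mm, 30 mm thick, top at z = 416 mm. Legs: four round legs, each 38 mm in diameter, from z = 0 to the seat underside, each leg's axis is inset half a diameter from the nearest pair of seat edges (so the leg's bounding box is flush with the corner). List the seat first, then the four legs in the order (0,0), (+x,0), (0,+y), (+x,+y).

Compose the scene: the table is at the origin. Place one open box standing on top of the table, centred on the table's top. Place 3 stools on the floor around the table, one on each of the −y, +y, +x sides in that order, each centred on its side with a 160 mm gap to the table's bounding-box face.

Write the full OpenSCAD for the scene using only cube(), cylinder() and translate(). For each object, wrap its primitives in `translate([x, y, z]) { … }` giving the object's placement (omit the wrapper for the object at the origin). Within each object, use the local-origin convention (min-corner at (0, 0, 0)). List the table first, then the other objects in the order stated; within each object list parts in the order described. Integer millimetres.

translate([0, 0, 708]) cube([1558, 544, 42]);
translate([62, 62, 0]) cylinder(h = 708, r = 30);
translate([1496, 62, 0]) cylinder(h = 708, r = 30);
translate([62, 482, 0]) cylinder(h = 708, r = 30);
translate([1496, 482, 0]) cylinder(h = 708, r = 30);
translate([525, 115, 750]) {
  cube([508, 314, 22]);
  translate([0, 0, 22]) cube([508, 22, 227]);
  translate([0, 292, 22]) cube([508, 22, 227]);
  translate([0, 22, 22]) cube([22, 270, 227]);
  translate([486, 22, 22]) cube([22, 270, 227]);
}
translate([611, -470, 0]) {
  translate([0, 0, 386]) cube([336, 310, 30]);
  translate([19, 19, 0]) cylinder(h = 386, r = 19);
  translate([317, 19, 0]) cylinder(h = 386, r = 19);
  translate([19, 291, 0]) cylinder(h = 386, r = 19);
  translate([317, 291, 0]) cylinder(h = 386, r = 19);
}
translate([611, 704, 0]) {
  translate([0, 0, 386]) cube([336, 310, 30]);
  translate([19, 19, 0]) cylinder(h = 386, r = 19);
  translate([317, 19, 0]) cylinder(h = 386, r = 19);
  translate([19, 291, 0]) cylinder(h = 386, r = 19);
  translate([317, 291, 0]) cylinder(h = 386, r = 19);
}
translate([1718, 117, 0]) {
  translate([0, 0, 386]) cube([336, 310, 30]);
  translate([19, 19, 0]) cylinder(h = 386, r = 19);
  translate([317, 19, 0]) cylinder(h = 386, r = 19);
  translate([19, 291, 0]) cylinder(h = 386, r = 19);
  translate([317, 291, 0]) cylinder(h = 386, r = 19);
}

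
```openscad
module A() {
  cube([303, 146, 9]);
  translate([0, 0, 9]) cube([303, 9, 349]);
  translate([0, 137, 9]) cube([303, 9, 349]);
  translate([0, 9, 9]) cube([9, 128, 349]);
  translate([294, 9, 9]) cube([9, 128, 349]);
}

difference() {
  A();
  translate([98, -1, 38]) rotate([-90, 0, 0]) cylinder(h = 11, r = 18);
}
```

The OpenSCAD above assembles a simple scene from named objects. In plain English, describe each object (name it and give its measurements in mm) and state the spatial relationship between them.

A is an open storage box with external size 303×146×358 mm and wall thickness 9 mm (the base is also 9 mm thick). The base covers the whole footprint; the four walls stand on the base, with the y-facing walls full-width and the x-facing walls fitting between their inner faces.

The open box has a circular hole of radius 18 mm through its front wall, centred at (x = 98, z = 38).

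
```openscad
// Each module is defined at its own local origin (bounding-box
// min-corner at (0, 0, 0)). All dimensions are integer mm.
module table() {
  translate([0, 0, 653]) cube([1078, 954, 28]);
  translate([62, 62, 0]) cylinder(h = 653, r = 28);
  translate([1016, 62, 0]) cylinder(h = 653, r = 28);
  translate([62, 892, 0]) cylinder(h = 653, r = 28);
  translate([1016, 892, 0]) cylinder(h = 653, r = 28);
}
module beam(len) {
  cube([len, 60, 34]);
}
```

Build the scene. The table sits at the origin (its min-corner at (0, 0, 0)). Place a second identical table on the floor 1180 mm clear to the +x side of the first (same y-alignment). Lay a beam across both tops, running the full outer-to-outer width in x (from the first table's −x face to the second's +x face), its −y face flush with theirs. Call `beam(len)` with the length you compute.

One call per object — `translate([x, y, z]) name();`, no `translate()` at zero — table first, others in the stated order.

table();
translate([2258, 0, 0]) table();
translate([0, 0, 681]) beam(3336);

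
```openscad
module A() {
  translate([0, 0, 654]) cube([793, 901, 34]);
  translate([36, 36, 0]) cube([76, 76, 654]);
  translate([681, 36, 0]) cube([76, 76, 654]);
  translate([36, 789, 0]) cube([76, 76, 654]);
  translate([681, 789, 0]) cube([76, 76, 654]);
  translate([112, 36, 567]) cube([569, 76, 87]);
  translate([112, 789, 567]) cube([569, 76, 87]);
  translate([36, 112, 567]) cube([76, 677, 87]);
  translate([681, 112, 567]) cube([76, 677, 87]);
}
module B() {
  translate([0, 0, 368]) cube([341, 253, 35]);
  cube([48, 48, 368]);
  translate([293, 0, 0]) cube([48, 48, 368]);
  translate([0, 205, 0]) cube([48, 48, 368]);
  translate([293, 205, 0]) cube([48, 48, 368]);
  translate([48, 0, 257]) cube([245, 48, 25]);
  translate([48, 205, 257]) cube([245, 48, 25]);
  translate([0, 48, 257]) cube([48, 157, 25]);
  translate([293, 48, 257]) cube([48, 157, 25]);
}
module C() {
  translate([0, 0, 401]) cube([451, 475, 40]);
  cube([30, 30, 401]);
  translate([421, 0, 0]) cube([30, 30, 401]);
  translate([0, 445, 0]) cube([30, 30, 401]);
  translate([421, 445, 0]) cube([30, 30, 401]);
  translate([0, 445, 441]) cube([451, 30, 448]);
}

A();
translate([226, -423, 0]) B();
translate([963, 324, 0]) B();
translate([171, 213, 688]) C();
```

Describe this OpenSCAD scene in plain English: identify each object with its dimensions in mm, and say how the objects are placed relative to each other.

A is a table with a 793×901 mm rectangular top, 34 mm thick, top surface at z = 688 mm, supported by four 76×76 mm square legs, each inset 36 mm from the nearest pair of top edges, running from the floor. Four apron rails, 76 mm thick and 87 mm tall, run between adjacent legs with their top edges flush with the underside of the top and their outer faces flush with the legs' outer faces.

B is a four-legged stool. The seat is 341×253 mm, 35 mm thick, top at z = 403 mm. It stands on four square legs, each 48×48 mm in cross-section, from z = 0 to the seat underside, each flush with a corner of the seat. Four stretchers, 48 mm wide and 25 mm tall, connect adjacent legs with their undersides at z = 257 mm, each running between the inner faces of the legs it joins and aligned with the legs' outer faces on the other axis.

C is a chair: 451×475 mm seat, 40 mm thick, top at z = 441 mm, on four 30 mm square corner legs flush with the seat edges. A 30 mm thick backrest slab spans the full seat width, extending 448 mm above the seat top, its back face flush with the seat's +y edge.

Two stools sit around the table at the −y, +x sides. The chair is on top of the table, centred.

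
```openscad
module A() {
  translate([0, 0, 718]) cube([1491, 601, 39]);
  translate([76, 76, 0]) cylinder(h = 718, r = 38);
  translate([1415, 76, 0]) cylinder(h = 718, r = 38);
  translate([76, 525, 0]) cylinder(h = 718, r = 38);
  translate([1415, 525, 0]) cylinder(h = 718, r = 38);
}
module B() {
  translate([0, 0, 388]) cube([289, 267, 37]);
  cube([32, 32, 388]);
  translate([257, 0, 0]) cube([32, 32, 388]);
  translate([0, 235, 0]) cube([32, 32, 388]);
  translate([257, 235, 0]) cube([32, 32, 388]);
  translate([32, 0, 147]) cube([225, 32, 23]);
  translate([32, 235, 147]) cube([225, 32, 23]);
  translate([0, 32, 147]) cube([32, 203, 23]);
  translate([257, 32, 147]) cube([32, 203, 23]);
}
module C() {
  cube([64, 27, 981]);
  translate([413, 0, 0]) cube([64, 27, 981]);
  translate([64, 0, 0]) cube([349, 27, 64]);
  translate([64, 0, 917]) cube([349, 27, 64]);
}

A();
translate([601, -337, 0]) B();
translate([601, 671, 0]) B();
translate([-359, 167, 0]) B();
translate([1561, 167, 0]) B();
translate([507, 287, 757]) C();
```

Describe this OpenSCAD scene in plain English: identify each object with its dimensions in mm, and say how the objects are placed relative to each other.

A is a table with a 1491×601 mm rectangular top, 39 mm thick, top surface at z = 757 mm, supported by four round legs of 76 mm diameter, each leg's bounding box inset 38 mm from the nearest pair of top edges, running from the floor.

B is a simple wooden stool: a rectangular seat 289 mm (x) by 267 mm (y), 37 mm thick, top face at z = 425 mm, on four square legs, each 32×32 mm in cross-section. The legs rest on z = 0, each flush with a corner of the seat. Four stretchers, 32 mm wide and 23 mm tall, connect adjacent legs with their undersides at z = 147 mm, each running between the inner faces of the legs it joins and aligned with the legs' outer faces on the other axis.

C is a rectangular picture frame lying in the x–z plane (depth along y). The opening is 349 mm wide (x) by 853 mm tall (z), surrounded by a border 64 mm wide on all four sides. The frame is 27 mm deep and is made of two full-height vertical stiles with two horizontal rails fitted between them.

Four stools sit around the table at the −y, +y, −x, +x sides. The picture frame is on top of the table, centred.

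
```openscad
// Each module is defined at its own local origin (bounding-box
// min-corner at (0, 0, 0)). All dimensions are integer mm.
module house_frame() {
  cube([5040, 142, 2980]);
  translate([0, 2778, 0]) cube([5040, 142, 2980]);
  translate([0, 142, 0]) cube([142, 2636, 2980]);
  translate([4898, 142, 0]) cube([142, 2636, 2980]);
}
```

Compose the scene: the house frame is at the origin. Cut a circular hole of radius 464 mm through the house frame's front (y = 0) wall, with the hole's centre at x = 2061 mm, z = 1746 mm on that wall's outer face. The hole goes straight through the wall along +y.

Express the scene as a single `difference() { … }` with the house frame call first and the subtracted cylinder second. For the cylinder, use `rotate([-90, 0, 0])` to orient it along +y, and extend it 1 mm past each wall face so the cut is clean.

difference() {
  house_frame();
  translate([2061, -1, 1746]) rotate([-90, 0, 0]) cylinder(h = 144, r = 464);
}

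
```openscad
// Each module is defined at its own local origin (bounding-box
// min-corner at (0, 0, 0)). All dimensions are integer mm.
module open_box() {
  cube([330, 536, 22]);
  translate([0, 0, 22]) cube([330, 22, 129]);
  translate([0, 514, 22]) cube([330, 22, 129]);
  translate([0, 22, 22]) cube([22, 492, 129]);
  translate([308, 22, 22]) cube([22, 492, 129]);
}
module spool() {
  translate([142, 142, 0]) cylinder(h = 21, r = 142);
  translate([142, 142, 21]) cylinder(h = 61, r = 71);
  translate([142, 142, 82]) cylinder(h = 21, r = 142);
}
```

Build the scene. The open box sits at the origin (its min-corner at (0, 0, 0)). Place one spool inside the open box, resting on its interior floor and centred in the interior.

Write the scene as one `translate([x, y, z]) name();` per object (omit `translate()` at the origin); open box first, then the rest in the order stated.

open_box();
translate([23, 126, 22]) spool();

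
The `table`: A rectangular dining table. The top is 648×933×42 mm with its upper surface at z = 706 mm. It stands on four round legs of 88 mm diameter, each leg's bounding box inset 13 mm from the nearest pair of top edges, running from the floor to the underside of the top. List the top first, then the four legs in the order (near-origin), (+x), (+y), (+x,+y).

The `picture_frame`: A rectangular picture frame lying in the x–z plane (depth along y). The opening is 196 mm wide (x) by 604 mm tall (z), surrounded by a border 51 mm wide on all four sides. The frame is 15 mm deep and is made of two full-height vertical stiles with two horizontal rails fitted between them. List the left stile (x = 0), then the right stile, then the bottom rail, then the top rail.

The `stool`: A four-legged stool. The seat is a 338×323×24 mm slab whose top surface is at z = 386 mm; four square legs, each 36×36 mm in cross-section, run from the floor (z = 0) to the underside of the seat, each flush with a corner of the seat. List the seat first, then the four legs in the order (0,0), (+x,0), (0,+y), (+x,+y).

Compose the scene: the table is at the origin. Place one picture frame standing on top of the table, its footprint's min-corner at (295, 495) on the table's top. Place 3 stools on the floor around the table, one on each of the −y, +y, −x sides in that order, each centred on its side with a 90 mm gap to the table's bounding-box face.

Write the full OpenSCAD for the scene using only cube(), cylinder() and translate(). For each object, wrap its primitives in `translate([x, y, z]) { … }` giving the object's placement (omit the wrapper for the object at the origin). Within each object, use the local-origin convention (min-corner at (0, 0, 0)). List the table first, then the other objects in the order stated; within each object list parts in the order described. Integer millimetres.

translate([0, 0, 664]) cube([648, 933, 42]);
translate([57, 57, 0]) cylinder(h = 664, r = 44);
translate([591, 57, 0]) cylinder(h = 664, r = 44);
translate([57, 876, 0]) cylinder(h = 664, r = 44);
translate([591, 876, 0]) cylinder(h = 664, r = 44);
translate([295, 495, 706]) {
  cube([51, 15, 706]);
  translate([247, 0, 0]) cube([51, 15, 706]);
  translate([51, 0, 0]) cube([196, 15, 51]);
  translate([51, 0, 655]) cube([196, 15, 51]);
}
translate([155, -413, 0]) {
  translate([0, 0, 362]) cube([338, 323, 24]);
  cube([36, 36, 362]);
  translate([302, 0, 0]) cube([36, 36, 362]);
  translate([0, 287, 0]) cube([36, 36, 362]);
  translate([302, 287, 0]) cube([36, 36, 362]);
}
translate([155, 1023, 0]) {
  translate([0, 0, 362]) cube([338, 323, 24]);
  cube([36, 36, 362]);
  translate([302, 0, 0]) cube([36, 36, 362]);
  translate([0, 287, 0]) cube([36, 36, 362]);
  translate([302, 287, 0]) cube([36, 36, 362]);
}
translate([-428, 305, 0]) {
  translate([0, 0, 362]) cube([338, 323, 24]);
  cube([36, 36, 362]);
  translate([302, 0, 0]) cube([36, 36, 362]);
  translate([0, 287, 0]) cube([36, 36, 362]);
  translate([302, 287, 0]) cube([36, 36, 362]);
}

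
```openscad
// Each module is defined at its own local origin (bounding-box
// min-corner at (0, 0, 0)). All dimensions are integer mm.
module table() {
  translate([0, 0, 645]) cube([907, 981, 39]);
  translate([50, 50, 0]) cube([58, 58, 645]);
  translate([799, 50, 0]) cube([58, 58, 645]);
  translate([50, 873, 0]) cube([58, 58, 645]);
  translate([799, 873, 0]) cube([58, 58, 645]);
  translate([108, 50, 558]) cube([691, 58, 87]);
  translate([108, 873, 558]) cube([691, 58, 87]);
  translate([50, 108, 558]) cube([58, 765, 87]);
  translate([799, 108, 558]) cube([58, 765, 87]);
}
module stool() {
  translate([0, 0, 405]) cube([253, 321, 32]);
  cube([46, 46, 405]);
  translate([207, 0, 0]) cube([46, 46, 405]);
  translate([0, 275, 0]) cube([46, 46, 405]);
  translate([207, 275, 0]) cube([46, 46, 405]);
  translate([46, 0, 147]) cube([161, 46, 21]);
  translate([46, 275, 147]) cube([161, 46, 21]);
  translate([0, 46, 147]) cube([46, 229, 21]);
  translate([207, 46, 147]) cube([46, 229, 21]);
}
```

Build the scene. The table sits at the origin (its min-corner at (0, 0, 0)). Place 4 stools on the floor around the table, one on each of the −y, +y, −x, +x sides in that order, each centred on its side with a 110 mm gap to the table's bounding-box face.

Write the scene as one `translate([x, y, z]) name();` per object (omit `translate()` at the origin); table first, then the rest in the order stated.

table();
translate([327, -431, 0]) stool();
translate([327, 1091, 0]) stool();
translate([-363, 330, 0]) stool();
translate([1017, 330, 0]) stool();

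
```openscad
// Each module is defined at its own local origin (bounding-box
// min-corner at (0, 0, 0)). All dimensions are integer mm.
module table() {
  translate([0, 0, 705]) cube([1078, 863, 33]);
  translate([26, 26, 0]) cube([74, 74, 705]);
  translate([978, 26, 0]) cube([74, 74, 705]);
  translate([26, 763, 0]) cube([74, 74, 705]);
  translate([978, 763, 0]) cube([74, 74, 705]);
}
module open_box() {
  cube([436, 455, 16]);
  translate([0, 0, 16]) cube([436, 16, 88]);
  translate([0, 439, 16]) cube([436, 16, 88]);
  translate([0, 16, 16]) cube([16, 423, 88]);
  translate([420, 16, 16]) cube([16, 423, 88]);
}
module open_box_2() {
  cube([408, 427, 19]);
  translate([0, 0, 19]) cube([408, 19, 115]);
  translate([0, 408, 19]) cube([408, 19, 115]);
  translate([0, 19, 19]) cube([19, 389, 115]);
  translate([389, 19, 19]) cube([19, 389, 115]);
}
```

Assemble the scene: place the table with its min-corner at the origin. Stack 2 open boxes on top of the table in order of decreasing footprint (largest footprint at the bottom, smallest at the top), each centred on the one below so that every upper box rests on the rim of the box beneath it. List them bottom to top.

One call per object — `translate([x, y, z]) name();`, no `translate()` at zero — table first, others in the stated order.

table();
translate([321, 204, 738]) open_box();
translate([335, 218, 842]) open_box_2();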